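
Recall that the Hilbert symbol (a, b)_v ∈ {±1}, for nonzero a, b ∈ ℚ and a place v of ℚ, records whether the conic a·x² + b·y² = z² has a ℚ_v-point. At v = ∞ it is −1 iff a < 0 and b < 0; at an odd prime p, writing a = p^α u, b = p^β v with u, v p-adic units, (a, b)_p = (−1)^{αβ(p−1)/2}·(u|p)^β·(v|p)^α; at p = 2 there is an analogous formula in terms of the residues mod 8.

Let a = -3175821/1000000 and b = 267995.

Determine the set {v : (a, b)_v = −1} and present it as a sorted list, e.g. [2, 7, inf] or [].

(a, b) ≡ (-1221, 267995) mod (ℚ^×)²; places V = {2, 3, 5, 7, 11, 13, 17, 19, 31, 37, ∞}.
(a,b)_∞: sgn(-1221)=−, sgn(267995)=+, so +1.
(a,b)_17: α=2, u≡3; β=0, v≡7 (mod 17); (3|17)=-1, (7|17)=-1; sign (−1)^0·-1^0·-1^2 = +1.
(a,b)_13: α=0, u≡1; β=1, v≡10 (mod 13); (1|13)=+1, (10|13)=+1; sign (−1)^0·+1^1·+1^0 = +1.
(a,b)_19: α=0, u≡13; β=1, v≡7 (mod 19); (13|19)=-1, (7|19)=+1; sign (−1)^0·-1^1·+1^0 = -1.
(a,b)_11: α=1, u≡6; β=0, v≡2 (mod 11); (6|11)=-1, (2|11)=-1; sign (−1)^0·-1^0·-1^1 = -1.
(a,b)_3: α=3, u≡1; β=0, v≡2 (mod 3); (1|3)=+1, (2|3)=-1; sign (−1)^0·+1^0·-1^3 = -1.
(a,b)_37: α=1, u≡7; β=0, v≡4 (mod 37); (7|37)=+1, (4|37)=+1; sign (−1)^0·+1^0·+1^1 = +1.
(a,b)_5: α=-6, u≡1; β=1, v≡4 (mod 5); (1|5)=+1, (4|5)=+1; sign (−1)^0·+1^1·+1^-6 = +1.
(a,b)_31: α=0, u≡18; β=1, v≡27 (mod 31); (18|31)=+1, (27|31)=-1; sign (−1)^0·+1^1·-1^0 = +1.
(a,b)_2: α=-6, β=0; u≡3, v≡3 (mod 8); ε(u)ε(v)=1·1, αω(v)=-6·1, βω(u)=0·1; sum ≡ 1  ⇒  -1.
(a,b)_7: α=0, u≡2; β=1, v≡2 (mod 7); (2|7)=+1, (2|7)=+1; sign (−1)^0·+1^1·+1^0 = +1.
Ram(-1221, 267995) = {2, 3, 11, 19}; no ℚ_2-point on the conic.

[2, 3, 11, 19]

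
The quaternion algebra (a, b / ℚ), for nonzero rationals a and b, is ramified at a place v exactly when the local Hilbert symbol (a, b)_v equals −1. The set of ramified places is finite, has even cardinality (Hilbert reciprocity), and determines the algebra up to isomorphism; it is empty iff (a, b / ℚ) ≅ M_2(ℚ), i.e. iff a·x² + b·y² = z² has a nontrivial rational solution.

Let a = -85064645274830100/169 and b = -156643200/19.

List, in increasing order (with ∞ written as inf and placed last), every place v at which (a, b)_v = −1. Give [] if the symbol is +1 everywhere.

(a, b) ≡ (-341, -4218) mod (ℚ^×)²; places V = {2, 3, 5, 7, 11, 13, 17, 19, 31, 37, ∞}.
(a,b)_37: α=2, u≡19; β=1, v≡28 (mod 37); (19|37)=-1, (28|37)=+1; sign (−1)^0·-1^1·+1^2 = -1.
(a,b)_17: α=2, u≡9; β=0, v≡1 (mod 17); (9|17)=+1, (1|17)=+1; sign (−1)^0·+1^0·+1^2 = +1.
(a,b)_11: α=1, u≡7; β=0, v≡7 (mod 11); (7|11)=-1, (7|11)=-1; sign (−1)^0·-1^0·-1^1 = -1.
(a,b)_∞: sgn(-341)=−, sgn(-4218)=−, so -1.
(a,b)_5: α=2, u≡4; β=2, v≡3 (mod 5); (4|5)=+1, (3|5)=-1; sign (−1)^0·+1^2·-1^2 = +1.
(a,b)_31: α=3, u≡18; β=0, v≡27 (mod 31); (18|31)=+1, (27|31)=-1; sign (−1)^0·+1^0·-1^3 = -1.
(a,b)_19: α=0, u≡5; β=-1, v≡1 (mod 19); (5|19)=+1, (1|19)=+1; sign (−1)^0·+1^-1·+1^0 = +1.
(a,b)_3: α=8, u≡1; β=3, v≡1 (mod 3); (1|3)=+1, (1|3)=+1; sign (−1)^0·+1^3·+1^8 = +1.
(a,b)_13: α=-2, u≡4; β=0, v≡11 (mod 13); (4|13)=+1, (11|13)=-1; sign (−1)^0·+1^0·-1^-2 = +1.
(a,b)_2: α=2, β=7; u≡3, v≡3 (mod 8); ε(u)ε(v)=1·1, αω(v)=2·1, βω(u)=7·1; sum ≡ 0  ⇒  +1.
(a,b)_7: α=0, u≡2; β=2, v≡6 (mod 7); (2|7)=+1, (6|7)=-1; sign (−1)^0·+1^2·-1^0 = +1.
|Ram(-341, -4218)| = 4, even; anisotropic at {11, 31, 37, ∞}.

[11, 31, 37, inf]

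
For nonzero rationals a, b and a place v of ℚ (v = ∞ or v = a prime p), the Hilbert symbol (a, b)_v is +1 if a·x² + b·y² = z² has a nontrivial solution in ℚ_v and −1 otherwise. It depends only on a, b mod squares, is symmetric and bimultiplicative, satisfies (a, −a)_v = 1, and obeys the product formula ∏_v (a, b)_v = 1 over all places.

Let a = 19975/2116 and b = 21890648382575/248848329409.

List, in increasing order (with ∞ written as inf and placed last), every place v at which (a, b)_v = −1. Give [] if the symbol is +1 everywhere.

Mod squares: a ≡ 799, b ≡ 47. Check v ∈ {∞, 2, 5, 7, 17, 23, 31, 37, 41, 47}.
v=17: a=17^1·(≡13), b=17^2·(≡16) mod 17; (13|17)=+1, (16|17)=+1; (−1)^{1·2·8}·(+1)^2·(+1)^1 = +1.
v=37: a=37^0·(≡31), b=37^2·(≡1) mod 37; (31|37)=-1, (1|37)=+1; (−1)^{0·2·18}·(-1)^2·(+1)^0 = +1.
v=5: a=5^2·(≡4), b=5^2·(≡2) mod 5; (4|5)=+1, (2|5)=-1; (−1)^{2·2·2}·(+1)^2·(-1)^2 = +1.
v=7: a=7^0·(≡2), b=7^2·(≡5) mod 7; (2|7)=+1, (5|7)=-1; (−1)^{0·2·3}·(+1)^2·(-1)^0 = +1.
v=∞: 799 > 0 and 47 > 0  ⇒  (a,b)_∞ = +1.
v=47: a=47^1·(≡2), b=47^1·(≡4) mod 47; (2|47)=+1, (4|47)=+1; (−1)^{1·1·23}·(+1)^1·(+1)^1 = -1.
v=31: a=31^0·(≡13), b=31^2·(≡16) mod 31; (13|31)=-1, (16|31)=+1; (−1)^{0·2·15}·(-1)^2·(+1)^0 = +1.
v=41: a=41^0·(≡20), b=41^-2·(≡24) mod 41; (20|41)=+1, (24|41)=-1; (−1)^{0·-2·20}·(+1)^-2·(-1)^0 = +1.
v=23: a=23^-2·(≡20), b=23^-6·(≡6) mod 23; (20|23)=-1, (6|23)=+1; (−1)^{-2·-6·11}·(-1)^-6·(+1)^-2 = +1.
v=2: v_2(a)=-2, v_2(b)=0; units ≡ 7, 7 (mod 8); ε·ε+αω+βω = 1·1+-2·0+0·0 ≡ 1  ⇒  (a,b)_2 = -1.
|Ram(799, 47)| = 2, even; anisotropic at {2, 47}.

[2, 47]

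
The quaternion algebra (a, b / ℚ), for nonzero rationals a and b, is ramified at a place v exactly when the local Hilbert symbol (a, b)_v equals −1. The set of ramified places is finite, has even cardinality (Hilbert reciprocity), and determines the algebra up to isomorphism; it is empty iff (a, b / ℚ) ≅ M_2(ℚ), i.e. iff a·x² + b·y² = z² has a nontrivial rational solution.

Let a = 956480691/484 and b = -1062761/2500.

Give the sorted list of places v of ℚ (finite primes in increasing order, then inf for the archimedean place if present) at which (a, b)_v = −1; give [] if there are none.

Mod squares: a ≡ 2649531, b ≡ -41. Check v ∈ {∞, 2, 3, 5, 7, 11, 19, 23, 41, 43, 47}.
v=∞: 2649531 > 0 and -41 < 0  ⇒  (a,b)_∞ = +1.
v=2: v_2(a)=-2, v_2(b)=-2; units ≡ 3, 7 (mod 8); ε·ε+αω+βω = 1·1+-2·0+-2·1 ≡ 1  ⇒  (a,b)_2 = -1.
v=43: a=43^1·(≡36), b=43^0·(≡26) mod 43; (36|43)=+1, (26|43)=-1; (−1)^{1·0·21}·(+1)^0·(-1)^1 = -1.
v=47: a=47^1·(≡39), b=47^0·(≡16) mod 47; (39|47)=-1, (16|47)=+1; (−1)^{1·0·23}·(-1)^0·(+1)^1 = +1.
v=3: a=3^1·(≡1), b=3^0·(≡1) mod 3; (1|3)=+1, (1|3)=+1; (−1)^{1·0·1}·(+1)^0·(+1)^1 = +1.
v=19: a=19^3·(≡3), b=19^0·(≡9) mod 19; (3|19)=-1, (9|19)=+1; (−1)^{3·0·9}·(-1)^0·(+1)^3 = +1.
v=11: a=11^-2·(≡3), b=11^0·(≡5) mod 11; (3|11)=+1, (5|11)=+1; (−1)^{-2·0·5}·(+1)^0·(+1)^-2 = +1.
v=23: a=23^1·(≡1), b=23^2·(≡11) mod 23; (1|23)=+1, (11|23)=-1; (−1)^{1·2·11}·(+1)^2·(-1)^1 = -1.
v=5: a=5^0·(≡4), b=5^-4·(≡1) mod 5; (4|5)=+1, (1|5)=+1; (−1)^{0·-4·2}·(+1)^-4·(+1)^0 = +1.
v=41: a=41^0·(≡29), b=41^1·(≡9) mod 41; (29|41)=-1, (9|41)=+1; (−1)^{0·1·20}·(-1)^1·(+1)^0 = -1.
v=7: a=7^0·(≡5), b=7^2·(≡4) mod 7; (5|7)=-1, (4|7)=+1; (−1)^{0·2·3}·(-1)^2·(+1)^0 = +1.
(2649531, -41 / ℚ) ramifies at {2, 23, 41, 43}: a division algebra.

[2, 23, 41, 43]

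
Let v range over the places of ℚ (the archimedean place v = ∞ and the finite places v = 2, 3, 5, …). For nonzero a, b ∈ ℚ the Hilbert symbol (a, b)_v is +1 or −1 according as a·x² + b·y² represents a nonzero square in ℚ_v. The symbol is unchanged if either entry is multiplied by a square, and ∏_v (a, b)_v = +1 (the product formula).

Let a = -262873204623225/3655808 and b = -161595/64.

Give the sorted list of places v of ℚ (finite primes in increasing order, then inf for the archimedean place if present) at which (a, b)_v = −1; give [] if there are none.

(a, b) ≡ (-2, -1995) mod (ℚ^×)²; places V = {2, 3, 5, 7, 13, 19, 43, ∞}.
(a,b)_2: α=-7, β=-6; u≡7, v≡5 (mod 8); ε(u)ε(v)=1·0, αω(v)=-7·1, βω(u)=-6·0; sum ≡ 1  ⇒  -1.
(a,b)_19: α=2, u≡11; β=1, v≡1 (mod 19); (11|19)=+1, (1|19)=+1; sign (−1)^0·+1^1·+1^2 = +1.
(a,b)_43: α=2, u≡16; β=0, v≡2 (mod 43); (16|43)=+1, (2|43)=-1; sign (−1)^0·+1^0·-1^2 = +1.
(a,b)_7: α=4, u≡5; β=1, v≡1 (mod 7); (5|7)=-1, (1|7)=+1; sign (−1)^0·-1^1·+1^4 = -1.
(a,b)_13: α=-4, u≡7; β=0, v≡5 (mod 13); (7|13)=-1, (5|13)=-1; sign (−1)^0·-1^0·-1^-4 = +1.
(a,b)_3: α=8, u≡1; β=5, v≡1 (mod 3); (1|3)=+1, (1|3)=+1; sign (−1)^0·+1^5·+1^8 = +1.
(a,b)_5: α=2, u≡2; β=1, v≡4 (mod 5); (2|5)=-1, (4|5)=+1; sign (−1)^0·-1^1·+1^2 = -1.
(a,b)_∞: sgn(-2)=−, sgn(-1995)=−, so -1.
|Ram(-2, -1995)| = 4, even; anisotropic at {2, 5, 7, ∞}.

[2, 5, 7, inf]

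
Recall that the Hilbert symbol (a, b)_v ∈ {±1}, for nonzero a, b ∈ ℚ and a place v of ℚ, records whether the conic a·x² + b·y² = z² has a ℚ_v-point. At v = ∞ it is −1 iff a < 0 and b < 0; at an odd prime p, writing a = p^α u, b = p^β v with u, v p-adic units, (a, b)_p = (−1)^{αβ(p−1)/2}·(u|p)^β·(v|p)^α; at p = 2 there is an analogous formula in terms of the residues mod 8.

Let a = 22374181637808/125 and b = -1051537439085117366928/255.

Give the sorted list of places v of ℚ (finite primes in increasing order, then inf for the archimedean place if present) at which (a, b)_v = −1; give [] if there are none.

(a, b) ≡ (1227135, -55335) mod (ℚ^×)²; places V = {2, 3, 5, 7, 11, 13, 17, 29, 31, ∞}.
(a,b)_13: α=1, u≡7; β=2, v≡2 (mod 13); (7|13)=-1, (2|13)=-1; sign (−1)^0·-1^2·-1^1 = -1.
(a,b)_5: α=-3, u≡3; β=-1, v≡2 (mod 5); (3|5)=-1, (2|5)=-1; sign (−1)^0·-1^-1·-1^-3 = +1.
(a,b)_3: α=1, u≡1; β=-1, v≡2 (mod 3); (1|3)=+1, (2|3)=-1; sign (−1)^1·+1^-1·-1^1 = +1.
(a,b)_11: α=2, u≡7; β=0, v≡2 (mod 11); (7|11)=-1, (2|11)=-1; sign (−1)^0·-1^0·-1^2 = +1.
(a,b)_2: α=4, β=4; u≡7, v≡1 (mod 8); ε(u)ε(v)=1·0, αω(v)=4·0, βω(u)=4·0; sum ≡ 0  ⇒  +1.
(a,b)_31: α=3, u≡17; β=7, v≡11 (mod 31); (17|31)=-1, (11|31)=-1; sign (−1)^1·-1^7·-1^3 = -1.
(a,b)_∞: sgn(1227135)=+, sgn(-55335)=−, so +1.
(a,b)_7: α=3, u≡2; β=5, v≡5 (mod 7); (2|7)=+1, (5|7)=-1; sign (−1)^1·+1^5·-1^3 = +1.
(a,b)_17: α=0, u≡5; β=-1, v≡9 (mod 17); (5|17)=-1, (9|17)=+1; sign (−1)^0·-1^-1·+1^0 = -1.
(a,b)_29: α=1, u≡5; β=2, v≡21 (mod 29); (5|29)=+1, (21|29)=-1; sign (−1)^0·+1^2·-1^1 = -1.
(1227135, -55335 / ℚ) ramifies at {13, 17, 29, 31}: a division algebra.

[13, 17, 29, 31]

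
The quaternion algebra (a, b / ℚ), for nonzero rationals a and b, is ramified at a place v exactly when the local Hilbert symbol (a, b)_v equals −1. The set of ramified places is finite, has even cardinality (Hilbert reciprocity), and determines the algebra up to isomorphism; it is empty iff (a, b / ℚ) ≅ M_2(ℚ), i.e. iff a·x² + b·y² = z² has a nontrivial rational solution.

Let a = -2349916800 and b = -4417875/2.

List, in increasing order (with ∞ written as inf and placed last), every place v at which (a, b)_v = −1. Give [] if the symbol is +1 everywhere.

Mod squares: a ≡ -42, b ≡ -39270. Check v ∈ {∞, 2, 3, 5, 7, 11, 17}.
v=∞: -42 < 0 and -39270 < 0  ⇒  (a,b)_∞ = -1.
v=5: a=5^2·(≡3), b=5^3·(≡1) mod 5; (3|5)=-1, (1|5)=+1; (−1)^{2·3·2}·(-1)^3·(+1)^2 = -1.
v=3: a=3^1·(≡1), b=3^3·(≡2) mod 3; (1|3)=+1, (2|3)=-1; (−1)^{1·3·1}·(+1)^3·(-1)^1 = +1.
v=2: v_2(a)=7, v_2(b)=-1; units ≡ 3, 5 (mod 8); ε·ε+αω+βω = 1·0+7·1+-1·1 ≡ 0  ⇒  (a,b)_2 = +1.
v=11: a=11^2·(≡8), b=11^1·(≡9) mod 11; (8|11)=-1, (9|11)=+1; (−1)^{2·1·5}·(-1)^1·(+1)^2 = -1.
v=7: a=7^1·(≡2), b=7^1·(≡1) mod 7; (2|7)=+1, (1|7)=+1; (−1)^{1·1·3}·(+1)^1·(+1)^1 = -1.
v=17: a=17^2·(≡2), b=17^1·(≡2) mod 17; (2|17)=+1, (2|17)=+1; (−1)^{2·1·8}·(+1)^1·(+1)^2 = +1.
(-42, -39270 / ℚ) ramifies at {5, 7, 11, ∞}: a division algebra.

[5, 7, 11, inf]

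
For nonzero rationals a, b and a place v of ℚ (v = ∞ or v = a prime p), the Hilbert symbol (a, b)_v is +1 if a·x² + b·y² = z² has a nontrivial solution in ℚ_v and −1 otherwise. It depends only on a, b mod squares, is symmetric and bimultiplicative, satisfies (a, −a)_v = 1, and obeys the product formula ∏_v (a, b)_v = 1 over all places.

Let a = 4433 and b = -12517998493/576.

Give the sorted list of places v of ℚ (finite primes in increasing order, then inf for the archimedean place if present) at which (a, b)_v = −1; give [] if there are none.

(a, b) ≡ (4433, -13) mod (ℚ^×)²; places V = {2, 3, 7, 11, 13, 31, ∞}.
(a,b)_31: α=1, u≡19; β=2, v≡19 (mod 31); (19|31)=+1, (19|31)=+1; sign (−1)^0·+1^2·+1^1 = +1.
(a,b)_3: α=0, u≡2; β=-2, v≡2 (mod 3); (2|3)=-1, (2|3)=-1; sign (−1)^0·-1^-2·-1^0 = +1.
(a,b)_∞: sgn(4433)=+, sgn(-13)=−, so +1.
(a,b)_11: α=1, u≡7; β=2, v≡4 (mod 11); (7|11)=-1, (4|11)=+1; sign (−1)^0·-1^2·+1^1 = +1.
(a,b)_2: α=0, β=-6; u≡1, v≡3 (mod 8); ε(u)ε(v)=0·1, αω(v)=0·1, βω(u)=-6·0; sum ≡ 0  ⇒  +1.
(a,b)_13: α=1, u≡3; β=3, v≡10 (mod 13); (3|13)=+1, (10|13)=+1; sign (−1)^0·+1^3·+1^1 = +1.
(a,b)_7: α=0, u≡2; β=2, v≡2 (mod 7); (2|7)=+1, (2|7)=+1; sign (−1)^0·+1^2·+1^0 = +1.
Every local symbol is +1, so the conic 4433·x² + -13·y² = z² has ℚ_v-points for all v and hence a ℚ-point; (a, b / ℚ) ≅ M_2(ℚ).

[]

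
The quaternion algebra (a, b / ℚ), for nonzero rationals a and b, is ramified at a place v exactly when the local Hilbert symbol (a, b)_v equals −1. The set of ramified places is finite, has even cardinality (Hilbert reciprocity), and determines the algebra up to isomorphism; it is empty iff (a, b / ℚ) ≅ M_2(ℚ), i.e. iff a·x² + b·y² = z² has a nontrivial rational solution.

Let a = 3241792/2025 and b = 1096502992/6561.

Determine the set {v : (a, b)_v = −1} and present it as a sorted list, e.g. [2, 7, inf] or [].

(a, b) ≡ (37, 237133) mod (ℚ^×)²; places V = {2, 3, 5, 13, 17, 29, 37, ∞}.
(a,b)_5: α=-2, u≡2; β=0, v≡2 (mod 5); (2|5)=-1, (2|5)=-1; sign (−1)^0·-1^0·-1^-2 = +1.
(a,b)_∞: sgn(37)=+, sgn(237133)=+, so +1.
(a,b)_2: α=6, β=4; u≡5, v≡5 (mod 8); ε(u)ε(v)=0·0, αω(v)=6·1, βω(u)=4·1; sum ≡ 0  ⇒  +1.
(a,b)_29: α=0, u≡12; β=1, v≡23 (mod 29); (12|29)=-1, (23|29)=+1; sign (−1)^0·-1^1·+1^0 = -1.
(a,b)_3: α=-4, u≡1; β=-8, v≡1 (mod 3); (1|3)=+1, (1|3)=+1; sign (−1)^0·+1^-8·+1^-4 = +1.
(a,b)_17: α=0, u≡14; β=3, v≡9 (mod 17); (14|17)=-1, (9|17)=+1; sign (−1)^0·-1^3·+1^0 = -1.
(a,b)_13: α=0, u≡6; β=1, v≡2 (mod 13); (6|13)=-1, (2|13)=-1; sign (−1)^0·-1^1·-1^0 = -1.
(a,b)_37: α=3, u≡1; β=1, v≡24 (mod 37); (1|37)=+1, (24|37)=-1; sign (−1)^0·+1^1·-1^3 = -1.
|Ram(37, 237133)| = 4, even; anisotropic at {13, 17, 29, 37}.

[13, 17, 29, 37]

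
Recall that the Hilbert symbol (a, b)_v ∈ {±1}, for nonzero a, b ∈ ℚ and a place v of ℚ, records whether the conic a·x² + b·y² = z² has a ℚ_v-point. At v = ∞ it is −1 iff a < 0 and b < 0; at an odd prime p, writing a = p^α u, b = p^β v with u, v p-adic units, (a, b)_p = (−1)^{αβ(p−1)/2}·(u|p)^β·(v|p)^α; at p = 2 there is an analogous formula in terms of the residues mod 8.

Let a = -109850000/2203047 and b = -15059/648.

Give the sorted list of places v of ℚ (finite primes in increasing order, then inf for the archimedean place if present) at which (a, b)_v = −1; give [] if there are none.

[5, 7, 11, inf]

Mod squares: a ≡ -455, b ≡ -22. Check v ∈ {∞, 2, 3, 5, 7, 11, 13, 17, 37}.
v=2: v_2(a)=4, v_2(b)=-3; units ≡ 1, 5 (mod 8); ε·ε+αω+βω = 0·0+4·1+-3·0 ≡ 0  ⇒  (a,b)_2 = +1.
v=13: a=13^3·(≡12), b=13^0·(≡9) mod 13; (12|13)=+1, (9|13)=+1; (−1)^{3·0·6}·(+1)^0·(+1)^3 = +1.
v=17: a=17^-2·(≡8), b=17^0·(≡10) mod 17; (8|17)=+1, (10|17)=-1; (−1)^{-2·0·8}·(+1)^0·(-1)^-2 = +1.
v=5: a=5^5·(≡4), b=5^0·(≡2) mod 5; (4|5)=+1, (2|5)=-1; (−1)^{5·0·2}·(+1)^0·(-1)^5 = -1.
v=3: a=3^-2·(≡1), b=3^-4·(≡2) mod 3; (1|3)=+1, (2|3)=-1; (−1)^{-2·-4·1}·(+1)^-4·(-1)^-2 = +1.
v=11: a=11^-2·(≡2), b=11^1·(≡5) mod 11; (2|11)=-1, (5|11)=+1; (−1)^{-2·1·5}·(-1)^1·(+1)^-2 = -1.
v=∞: -455 < 0 and -22 < 0  ⇒  (a,b)_∞ = -1.
v=37: a=37^0·(≡26), b=37^2·(≡15) mod 37; (26|37)=+1, (15|37)=-1; (−1)^{0·2·18}·(+1)^2·(-1)^0 = +1.
v=7: a=7^-1·(≡6), b=7^0·(≡3) mod 7; (6|7)=-1, (3|7)=-1; (−1)^{-1·0·3}·(-1)^0·(-1)^-1 = -1.
(-455, -22 / ℚ) ramifies at {5, 7, 11, ∞}: a division algebra.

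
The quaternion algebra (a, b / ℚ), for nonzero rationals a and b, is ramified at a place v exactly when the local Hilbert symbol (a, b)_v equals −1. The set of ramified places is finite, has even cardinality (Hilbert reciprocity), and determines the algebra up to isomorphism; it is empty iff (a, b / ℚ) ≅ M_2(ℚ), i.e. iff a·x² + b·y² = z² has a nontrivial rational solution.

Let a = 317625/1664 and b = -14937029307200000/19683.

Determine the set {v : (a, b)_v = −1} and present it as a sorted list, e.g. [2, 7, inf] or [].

[3, 5, 7, 11]

Mod squares: a ≡ 2730, b ≡ -2310. Check v ∈ {∞, 2, 3, 5, 7, 11, 13}.
v=5: a=5^3·(≡4), b=5^5·(≡2) mod 5; (4|5)=+1, (2|5)=-1; (−1)^{3·5·2}·(+1)^5·(-1)^3 = -1.
v=∞: 2730 > 0 and -2310 < 0  ⇒  (a,b)_∞ = +1.
v=11: a=11^2·(≡6), b=11^5·(≡10) mod 11; (6|11)=-1, (10|11)=-1; (−1)^{2·5·5}·(-1)^5·(-1)^2 = -1.
v=2: v_2(a)=-7, v_2(b)=9; units ≡ 5, 5 (mod 8); ε·ε+αω+βω = 0·0+-7·1+9·1 ≡ 0  ⇒  (a,b)_2 = +1.
v=7: a=7^1·(≡3), b=7^3·(≡6) mod 7; (3|7)=-1, (6|7)=-1; (−1)^{1·3·3}·(-1)^3·(-1)^1 = -1.
v=3: a=3^1·(≡1), b=3^-9·(≡1) mod 3; (1|3)=+1, (1|3)=+1; (−1)^{1·-9·1}·(+1)^-9·(+1)^1 = -1.
v=13: a=13^-1·(≡2), b=13^2·(≡9) mod 13; (2|13)=-1, (9|13)=+1; (−1)^{-1·2·6}·(-1)^2·(+1)^-1 = +1.
(2730, -2310 / ℚ) ramifies at {3, 5, 7, 11}: a division algebra.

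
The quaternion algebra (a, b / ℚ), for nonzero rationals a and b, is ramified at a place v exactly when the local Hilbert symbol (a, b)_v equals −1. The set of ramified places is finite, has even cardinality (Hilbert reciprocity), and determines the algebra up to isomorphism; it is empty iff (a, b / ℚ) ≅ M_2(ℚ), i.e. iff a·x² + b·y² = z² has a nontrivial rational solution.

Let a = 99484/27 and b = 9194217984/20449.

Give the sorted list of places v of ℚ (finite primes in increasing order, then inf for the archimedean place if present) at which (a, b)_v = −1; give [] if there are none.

(a, b) ≡ (74613, 5474) mod (ℚ^×)²; places V = {2, 3, 7, 11, 13, 17, 19, 23, ∞}.
(a,b)_13: α=0, u≡8; β=-2, v≡4 (mod 13); (8|13)=-1, (4|13)=+1; sign (−1)^0·-1^-2·+1^0 = +1.
(a,b)_11: α=1, u≡7; β=-2, v≡7 (mod 11); (7|11)=-1, (7|11)=-1; sign (−1)^0·-1^-2·-1^1 = -1.
(a,b)_2: α=2, β=9; u≡5, v≡1 (mod 8); ε(u)ε(v)=0·0, αω(v)=2·0, βω(u)=9·1; sum ≡ 1  ⇒  -1.
(a,b)_∞: sgn(74613)=+, sgn(5474)=+, so +1.
(a,b)_17: α=1, u≡14; β=1, v≡8 (mod 17); (14|17)=-1, (8|17)=+1; sign (−1)^0·-1^1·+1^1 = -1.
(a,b)_23: α=0, u≡8; β=1, v≡3 (mod 23); (8|23)=+1, (3|23)=+1; sign (−1)^0·+1^1·+1^0 = +1.
(a,b)_19: α=1, u≡18; β=0, v≡14 (mod 19); (18|19)=-1, (14|19)=-1; sign (−1)^0·-1^0·-1^1 = -1.
(a,b)_7: α=1, u≡5; β=1, v≡6 (mod 7); (5|7)=-1, (6|7)=-1; sign (−1)^1·-1^1·-1^1 = -1.
(a,b)_3: α=-3, u≡1; β=8, v≡2 (mod 3); (1|3)=+1, (2|3)=-1; sign (−1)^0·+1^8·-1^-3 = -1.
Ram(74613, 5474) = {2, 3, 7, 11, 17, 19}; no ℚ_2-point on the conic.

[2, 3, 7, 11, 17, 19]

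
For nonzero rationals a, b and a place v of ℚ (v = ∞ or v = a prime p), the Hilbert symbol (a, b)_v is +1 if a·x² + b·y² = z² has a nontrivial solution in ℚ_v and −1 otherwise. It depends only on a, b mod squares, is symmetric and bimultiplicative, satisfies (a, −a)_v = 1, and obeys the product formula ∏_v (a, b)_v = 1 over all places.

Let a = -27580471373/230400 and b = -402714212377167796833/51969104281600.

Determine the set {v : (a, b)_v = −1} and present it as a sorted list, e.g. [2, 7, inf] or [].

[2, 29, 43, inf]

Mod squares: a ≡ -113477, b ≡ -17. Check v ∈ {∞, 2, 3, 5, 7, 11, 13, 17, 29, 43}.
v=∞: -113477 < 0 and -17 < 0  ⇒  (a,b)_∞ = -1.
v=13: a=13^1·(≡7), b=13^2·(≡3) mod 13; (7|13)=-1, (3|13)=+1; (−1)^{1·2·6}·(-1)^2·(+1)^1 = +1.
v=3: a=3^-2·(≡1), b=3^2·(≡1) mod 3; (1|3)=+1, (1|3)=+1; (−1)^{-2·2·1}·(+1)^2·(+1)^-2 = +1.
v=29: a=29^3·(≡12), b=29^6·(≡21) mod 29; (12|29)=-1, (21|29)=-1; (−1)^{3·6·14}·(-1)^6·(-1)^3 = -1.
v=43: a=43^1·(≡37), b=43^2·(≡7) mod 43; (37|43)=-1, (7|43)=-1; (−1)^{1·2·21}·(-1)^2·(-1)^1 = -1.
v=7: a=7^1·(≡1), b=7^2·(≡1) mod 7; (1|7)=+1, (1|7)=+1; (−1)^{1·2·3}·(+1)^2·(+1)^1 = +1.
v=17: a=17^2·(≡16), b=17^3·(≡15) mod 17; (16|17)=+1, (15|17)=+1; (−1)^{2·3·8}·(+1)^3·(+1)^2 = +1.
v=11: a=11^0·(≡8), b=11^-2·(≡5) mod 11; (8|11)=-1, (5|11)=+1; (−1)^{0·-2·5}·(-1)^-2·(+1)^0 = +1.
v=5: a=5^-2·(≡2), b=5^-2·(≡3) mod 5; (2|5)=-1, (3|5)=-1; (−1)^{-2·-2·2}·(-1)^-2·(-1)^-2 = +1.
v=2: v_2(a)=-10, v_2(b)=-34; units ≡ 3, 7 (mod 8); ε·ε+αω+βω = 1·1+-10·0+-34·1 ≡ 1  ⇒  (a,b)_2 = -1.
Ram(-113477, -17) = {2, 29, 43, ∞}; no ℚ_2-point on the conic.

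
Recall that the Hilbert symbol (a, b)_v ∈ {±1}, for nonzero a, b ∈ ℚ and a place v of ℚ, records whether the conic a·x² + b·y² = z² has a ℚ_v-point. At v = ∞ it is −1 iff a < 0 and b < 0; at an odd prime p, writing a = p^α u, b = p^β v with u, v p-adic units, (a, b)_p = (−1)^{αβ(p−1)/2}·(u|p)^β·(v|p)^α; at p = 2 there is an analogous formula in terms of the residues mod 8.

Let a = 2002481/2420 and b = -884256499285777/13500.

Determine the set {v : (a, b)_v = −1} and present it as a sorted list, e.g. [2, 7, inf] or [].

Mod squares: a ≡ 205, b ≡ -326895. Check v ∈ {∞, 2, 3, 5, 11, 13, 17, 19, 31, 37, 41}.
v=∞: 205 > 0 and -326895 < 0  ⇒  (a,b)_∞ = +1.
v=37: a=37^0·(≡20), b=37^1·(≡22) mod 37; (20|37)=-1, (22|37)=-1; (−1)^{0·1·18}·(-1)^1·(-1)^0 = -1.
v=17: a=17^2·(≡13), b=17^6·(≡16) mod 17; (13|17)=+1, (16|17)=+1; (−1)^{2·6·8}·(+1)^6·(+1)^2 = +1.
v=3: a=3^0·(≡1), b=3^-3·(≡1) mod 3; (1|3)=+1, (1|3)=+1; (−1)^{0·-3·1}·(+1)^-3·(+1)^0 = +1.
v=41: a=41^1·(≡10), b=41^2·(≡25) mod 41; (10|41)=+1, (25|41)=+1; (−1)^{1·2·20}·(+1)^2·(+1)^1 = +1.
v=19: a=19^0·(≡2), b=19^1·(≡11) mod 19; (2|19)=-1, (11|19)=+1; (−1)^{0·1·9}·(-1)^1·(+1)^0 = -1.
v=2: v_2(a)=-2, v_2(b)=-2; units ≡ 5, 1 (mod 8); ε·ε+αω+βω = 0·0+-2·0+-2·1 ≡ 0  ⇒  (a,b)_2 = +1.
v=31: a=31^0·(≡18), b=31^1·(≡27) mod 31; (18|31)=+1, (27|31)=-1; (−1)^{0·1·15}·(+1)^1·(-1)^0 = +1.
v=11: a=11^-2·(≡7), b=11^0·(≡3) mod 11; (7|11)=-1, (3|11)=+1; (−1)^{-2·0·5}·(-1)^0·(+1)^-2 = +1.
v=13: a=13^2·(≡3), b=13^0·(≡1) mod 13; (3|13)=+1, (1|13)=+1; (−1)^{2·0·6}·(+1)^0·(+1)^2 = +1.
v=5: a=5^-1·(≡4), b=5^-3·(≡1) mod 5; (4|5)=+1, (1|5)=+1; (−1)^{-1·-3·2}·(+1)^-3·(+1)^-1 = +1.
(205, -326895 / ℚ) ramifies at {19, 37}: a division algebra.

[19, 37]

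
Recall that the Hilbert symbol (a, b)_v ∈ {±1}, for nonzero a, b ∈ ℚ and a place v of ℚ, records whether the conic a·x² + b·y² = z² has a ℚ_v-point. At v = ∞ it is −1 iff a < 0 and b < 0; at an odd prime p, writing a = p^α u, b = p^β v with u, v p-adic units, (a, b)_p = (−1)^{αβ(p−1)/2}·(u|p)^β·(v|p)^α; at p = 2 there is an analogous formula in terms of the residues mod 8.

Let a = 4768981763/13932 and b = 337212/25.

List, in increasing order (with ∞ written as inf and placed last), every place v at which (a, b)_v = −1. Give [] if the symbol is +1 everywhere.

Mod squares: a ≡ 4198649, b ≡ 9367. Check v ∈ {∞, 2, 3, 5, 7, 13, 17, 19, 29, 37, 43}.
v=∞: 4198649 > 0 and 9367 > 0  ⇒  (a,b)_∞ = +1.
v=5: a=5^0·(≡4), b=5^-2·(≡2) mod 5; (4|5)=+1, (2|5)=-1; (−1)^{0·-2·2}·(+1)^-2·(-1)^0 = +1.
v=37: a=37^1·(≡8), b=37^0·(≡19) mod 37; (8|37)=-1, (19|37)=-1; (−1)^{1·0·18}·(-1)^0·(-1)^1 = -1.
v=19: a=19^0·(≡12), b=19^1·(≡13) mod 19; (12|19)=-1, (13|19)=-1; (−1)^{0·1·9}·(-1)^1·(-1)^0 = -1.
v=13: a=13^3·(≡12), b=13^0·(≡8) mod 13; (12|13)=+1, (8|13)=-1; (−1)^{3·0·6}·(+1)^0·(-1)^3 = -1.
v=17: a=17^2·(≡10), b=17^1·(≡6) mod 17; (10|17)=-1, (6|17)=-1; (−1)^{2·1·8}·(-1)^1·(-1)^2 = -1.
v=2: v_2(a)=-2, v_2(b)=2; units ≡ 1, 7 (mod 8); ε·ε+αω+βω = 0·1+-2·0+2·0 ≡ 0  ⇒  (a,b)_2 = +1.
v=29: a=29^1·(≡23), b=29^1·(≡22) mod 29; (23|29)=+1, (22|29)=+1; (−1)^{1·1·14}·(+1)^1·(+1)^1 = +1.
v=7: a=7^1·(≡5), b=7^0·(≡2) mod 7; (5|7)=-1, (2|7)=+1; (−1)^{1·0·3}·(-1)^0·(+1)^1 = +1.
v=3: a=3^-4·(≡2), b=3^2·(≡1) mod 3; (2|3)=-1, (1|3)=+1; (−1)^{-4·2·1}·(-1)^2·(+1)^-4 = +1.
v=43: a=43^-1·(≡18), b=43^0·(≡14) mod 43; (18|43)=-1, (14|43)=+1; (−1)^{-1·0·21}·(-1)^0·(+1)^-1 = +1.
(4198649, 9367 / ℚ) ramifies at {13, 17, 19, 37}: a division algebra.

[13, 17, 19, 37]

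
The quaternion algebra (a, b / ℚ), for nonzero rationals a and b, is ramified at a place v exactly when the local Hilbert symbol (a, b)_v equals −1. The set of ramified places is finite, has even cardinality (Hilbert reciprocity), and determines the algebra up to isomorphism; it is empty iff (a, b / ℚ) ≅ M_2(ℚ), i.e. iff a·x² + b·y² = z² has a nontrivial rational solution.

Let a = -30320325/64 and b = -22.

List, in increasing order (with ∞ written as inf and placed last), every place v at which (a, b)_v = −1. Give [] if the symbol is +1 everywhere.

Mod squares: a ≡ -14973, b ≡ -22. Check v ∈ {∞, 2, 3, 5, 7, 11, 23, 31}.
v=∞: -14973 < 0 and -22 < 0  ⇒  (a,b)_∞ = -1.
v=2: v_2(a)=-6, v_2(b)=1; units ≡ 3, 5 (mod 8); ε·ε+αω+βω = 1·0+-6·1+1·1 ≡ 1  ⇒  (a,b)_2 = -1.
v=23: a=23^1·(≡6), b=23^0·(≡1) mod 23; (6|23)=+1, (1|23)=+1; (−1)^{1·0·11}·(+1)^0·(+1)^1 = +1.
v=5: a=5^2·(≡3), b=5^0·(≡3) mod 5; (3|5)=-1, (3|5)=-1; (−1)^{2·0·2}·(-1)^0·(-1)^2 = +1.
v=3: a=3^5·(≡1), b=3^0·(≡2) mod 3; (1|3)=+1, (2|3)=-1; (−1)^{5·0·1}·(+1)^0·(-1)^5 = -1.
v=31: a=31^1·(≡3), b=31^0·(≡9) mod 31; (3|31)=-1, (9|31)=+1; (−1)^{1·0·15}·(-1)^0·(+1)^1 = +1.
v=7: a=7^1·(≡6), b=7^0·(≡6) mod 7; (6|7)=-1, (6|7)=-1; (−1)^{1·0·3}·(-1)^0·(-1)^1 = -1.
v=11: a=11^0·(≡1), b=11^1·(≡9) mod 11; (1|11)=+1, (9|11)=+1; (−1)^{0·1·5}·(+1)^1·(+1)^0 = +1.
(-14973, -22 / ℚ) ramifies at {2, 3, 7, ∞}: a division algebra.

[2, 3, 7, inf]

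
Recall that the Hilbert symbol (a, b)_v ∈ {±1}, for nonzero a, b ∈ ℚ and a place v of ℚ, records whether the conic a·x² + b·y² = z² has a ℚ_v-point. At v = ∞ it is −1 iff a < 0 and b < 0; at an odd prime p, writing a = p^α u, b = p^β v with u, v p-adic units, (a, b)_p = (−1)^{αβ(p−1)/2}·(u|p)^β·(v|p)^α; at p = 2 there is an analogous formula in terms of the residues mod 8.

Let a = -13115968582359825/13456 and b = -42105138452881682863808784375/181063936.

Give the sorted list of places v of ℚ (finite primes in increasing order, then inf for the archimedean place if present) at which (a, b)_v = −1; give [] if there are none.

(a, b) ≡ (-17, -53295) mod (ℚ^×)²; places V = {2, 3, 5, 7, 11, 13, 17, 19, 29, 43, ∞}.
(a,b)_5: α=2, u≡2; β=5, v≡4 (mod 5); (2|5)=-1, (4|5)=+1; sign (−1)^0·-1^5·+1^2 = -1.
(a,b)_43: α=0, u≡39; β=2, v≡11 (mod 43); (39|43)=-1, (11|43)=+1; sign (−1)^0·-1^2·+1^0 = +1.
(a,b)_3: α=6, u≡1; β=9, v≡1 (mod 3); (1|3)=+1, (1|3)=+1; sign (−1)^0·+1^9·+1^6 = +1.
(a,b)_19: α=2, u≡2; β=3, v≡5 (mod 19); (2|19)=-1, (5|19)=+1; sign (−1)^0·-1^3·+1^2 = -1.
(a,b)_11: α=0, u≡9; β=3, v≡6 (mod 11); (9|11)=+1, (6|11)=-1; sign (−1)^0·+1^3·-1^0 = +1.
(a,b)_2: α=-4, β=-8; u≡7, v≡1 (mod 8); ε(u)ε(v)=1·0, αω(v)=-4·0, βω(u)=-8·0; sum ≡ 0  ⇒  +1.
(a,b)_∞: sgn(-17)=−, sgn(-53295)=−, so -1.
(a,b)_7: α=4, u≡1; β=0, v≡5 (mod 7); (1|7)=+1, (5|7)=-1; sign (−1)^0·+1^0·-1^4 = +1.
(a,b)_29: α=-2, u≡11; β=-4, v≡13 (mod 29); (11|29)=-1, (13|29)=+1; sign (−1)^0·-1^-4·+1^-2 = +1.
(a,b)_17: α=3, u≡15; β=5, v≡14 (mod 17); (15|17)=+1, (14|17)=-1; sign (−1)^0·+1^5·-1^3 = -1.
(a,b)_13: α=2, u≡1; β=4, v≡6 (mod 13); (1|13)=+1, (6|13)=-1; sign (−1)^0·+1^4·-1^2 = +1.
(-17, -53295 / ℚ) ramifies at {5, 17, 19, ∞}: a division algebra.

[5, 17, 19, inf]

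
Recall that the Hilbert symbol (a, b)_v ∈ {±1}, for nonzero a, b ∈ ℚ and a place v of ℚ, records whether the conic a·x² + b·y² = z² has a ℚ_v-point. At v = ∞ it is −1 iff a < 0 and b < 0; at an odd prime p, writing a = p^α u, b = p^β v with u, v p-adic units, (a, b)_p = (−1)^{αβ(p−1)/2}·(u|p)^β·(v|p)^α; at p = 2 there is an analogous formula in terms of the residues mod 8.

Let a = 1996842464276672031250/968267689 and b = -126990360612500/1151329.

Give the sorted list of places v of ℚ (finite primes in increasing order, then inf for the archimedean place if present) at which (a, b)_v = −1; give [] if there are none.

[2, 5, 11, 17]

Mod squares: a ≡ 13090, b ≡ -5. Check v ∈ {∞, 2, 5, 7, 11, 17, 29, 31, 37}.
v=7: a=7^5·(≡4), b=7^4·(≡4) mod 7; (4|7)=+1, (4|7)=+1; (−1)^{5·4·3}·(+1)^4·(+1)^5 = +1.
v=2: v_2(a)=1, v_2(b)=2; units ≡ 1, 3 (mod 8); ε·ε+αω+βω = 0·1+1·1+2·0 ≡ 1  ⇒  (a,b)_2 = -1.
v=11: a=11^5·(≡2), b=11^4·(≡10) mod 11; (2|11)=-1, (10|11)=-1; (−1)^{5·4·5}·(-1)^4·(-1)^5 = -1.
v=∞: 13090 > 0 and -5 < 0  ⇒  (a,b)_∞ = +1.
v=37: a=37^-2·(≡22), b=37^-2·(≡22) mod 37; (22|37)=-1, (22|37)=-1; (−1)^{-2·-2·18}·(-1)^-2·(-1)^-2 = +1.
v=31: a=31^2·(≡2), b=31^0·(≡24) mod 31; (2|31)=+1, (24|31)=-1; (−1)^{2·0·15}·(+1)^0·(-1)^2 = +1.
v=29: a=29^-4·(≡12), b=29^-2·(≡4) mod 29; (12|29)=-1, (4|29)=+1; (−1)^{-4·-2·14}·(-1)^-2·(+1)^-4 = +1.
v=17: a=17^3·(≡11), b=17^2·(≡14) mod 17; (11|17)=-1, (14|17)=-1; (−1)^{3·2·8}·(-1)^2·(-1)^3 = -1.
v=5: a=5^7·(≡3), b=5^5·(≡1) mod 5; (3|5)=-1, (1|5)=+1; (−1)^{7·5·2}·(-1)^5·(+1)^7 = -1.
(13090, -5 / ℚ) ramifies at {2, 5, 11, 17}: a division algebra.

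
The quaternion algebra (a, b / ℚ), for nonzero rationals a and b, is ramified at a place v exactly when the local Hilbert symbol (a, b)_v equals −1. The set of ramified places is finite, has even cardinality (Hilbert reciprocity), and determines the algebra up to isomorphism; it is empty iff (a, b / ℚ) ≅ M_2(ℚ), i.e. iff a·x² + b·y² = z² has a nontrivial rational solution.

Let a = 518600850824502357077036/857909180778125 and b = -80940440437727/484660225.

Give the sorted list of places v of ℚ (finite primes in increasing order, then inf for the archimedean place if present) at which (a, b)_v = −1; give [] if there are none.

[5, 13, 19, 41]

(a, b) ≡ (1495, -10127) mod (ℚ^×)²; places V = {2, 5, 7, 13, 17, 19, 23, 37, 41, ∞}.
(a,b)_∞: sgn(1495)=+, sgn(-10127)=−, so +1.
(a,b)_13: α=7, u≡5; β=5, v≡12 (mod 13); (5|13)=-1, (12|13)=+1; sign (−1)^0·-1^5·+1^7 = -1.
(a,b)_7: α=-4, u≡4; β=-2, v≡1 (mod 7); (4|7)=+1, (1|7)=+1; sign (−1)^0·+1^-2·+1^-4 = +1.
(a,b)_37: α=-2, u≡5; β=-2, v≡25 (mod 37); (5|37)=-1, (25|37)=+1; sign (−1)^0·-1^-2·+1^-2 = +1.
(a,b)_41: α=2, u≡15; β=1, v≡23 (mod 41); (15|41)=-1, (23|41)=+1; sign (−1)^0·-1^1·+1^2 = -1.
(a,b)_2: α=2, β=0; u≡7, v≡1 (mod 8); ε(u)ε(v)=1·0, αω(v)=2·0, βω(u)=0·0; sum ≡ 0  ⇒  +1.
(a,b)_23: α=7, u≡20; β=4, v≡18 (mod 23); (20|23)=-1, (18|23)=+1; sign (−1)^0·-1^4·+1^7 = +1.
(a,b)_5: α=-5, u≡4; β=-2, v≡2 (mod 5); (4|5)=+1, (2|5)=-1; sign (−1)^0·+1^-2·-1^-5 = -1.
(a,b)_19: α=2, u≡13; β=1, v≡18 (mod 19); (13|19)=-1, (18|19)=-1; sign (−1)^0·-1^1·-1^2 = -1.
(a,b)_17: α=-4, u≡4; β=-2, v≡6 (mod 17); (4|17)=+1, (6|17)=-1; sign (−1)^0·+1^-2·-1^-4 = +1.
|Ram(1495, -10127)| = 4, even; anisotropic at {5, 13, 19, 41}.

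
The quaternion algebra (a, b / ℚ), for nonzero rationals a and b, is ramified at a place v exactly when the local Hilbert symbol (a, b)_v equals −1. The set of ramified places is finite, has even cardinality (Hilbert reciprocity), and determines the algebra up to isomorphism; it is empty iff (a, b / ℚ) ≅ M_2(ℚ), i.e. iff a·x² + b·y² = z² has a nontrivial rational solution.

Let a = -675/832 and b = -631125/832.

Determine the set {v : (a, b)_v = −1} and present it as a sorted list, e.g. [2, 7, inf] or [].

Mod squares: a ≡ -39, b ≡ -36465. Check v ∈ {∞, 2, 3, 5, 11, 13, 17}.
v=∞: -39 < 0 and -36465 < 0  ⇒  (a,b)_∞ = -1.
v=13: a=13^-1·(≡12), b=13^-1·(≡1) mod 13; (12|13)=+1, (1|13)=+1; (−1)^{-1·-1·6}·(+1)^-1·(+1)^-1 = +1.
v=17: a=17^0·(≡12), b=17^1·(≡14) mod 17; (12|17)=-1, (14|17)=-1; (−1)^{0·1·8}·(-1)^1·(-1)^0 = -1.
v=3: a=3^3·(≡2), b=3^3·(≡1) mod 3; (2|3)=-1, (1|3)=+1; (−1)^{3·3·1}·(-1)^3·(+1)^3 = +1.
v=5: a=5^2·(≡4), b=5^3·(≡3) mod 5; (4|5)=+1, (3|5)=-1; (−1)^{2·3·2}·(+1)^3·(-1)^2 = +1.
v=2: v_2(a)=-6, v_2(b)=-6; units ≡ 1, 7 (mod 8); ε·ε+αω+βω = 0·1+-6·0+-6·0 ≡ 0  ⇒  (a,b)_2 = +1.
v=11: a=11^0·(≡1), b=11^1·(≡8) mod 11; (1|11)=+1, (8|11)=-1; (−1)^{0·1·5}·(+1)^1·(-1)^0 = +1.
Ram(-39, -36465) = {17, ∞}; no ℚ_17-point on the conic.

[17, inf]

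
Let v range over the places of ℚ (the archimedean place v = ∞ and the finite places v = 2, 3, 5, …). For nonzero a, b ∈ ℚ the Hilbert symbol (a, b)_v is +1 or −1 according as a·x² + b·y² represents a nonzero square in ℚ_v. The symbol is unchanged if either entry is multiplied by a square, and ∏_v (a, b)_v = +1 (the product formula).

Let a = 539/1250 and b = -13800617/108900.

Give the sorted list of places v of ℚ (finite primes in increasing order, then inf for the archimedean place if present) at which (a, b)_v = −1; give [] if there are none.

[2, 17]

(a, b) ≡ (22, -17) mod (ℚ^×)²; places V = {2, 3, 5, 7, 11, 17, 53, ∞}.
(a,b)_3: α=0, u≡1; β=-2, v≡1 (mod 3); (1|3)=+1, (1|3)=+1; sign (−1)^0·+1^-2·+1^0 = +1.
(a,b)_∞: sgn(22)=+, sgn(-17)=−, so +1.
(a,b)_5: α=-4, u≡2; β=-2, v≡3 (mod 5); (2|5)=-1, (3|5)=-1; sign (−1)^0·-1^-2·-1^-4 = +1.
(a,b)_53: α=0, u≡2; β=2, v≡6 (mod 53); (2|53)=-1, (6|53)=+1; sign (−1)^0·-1^2·+1^0 = +1.
(a,b)_11: α=1, u≡7; β=-2, v≡3 (mod 11); (7|11)=-1, (3|11)=+1; sign (−1)^0·-1^-2·+1^1 = +1.
(a,b)_2: α=-1, β=-2; u≡3, v≡7 (mod 8); ε(u)ε(v)=1·1, αω(v)=-1·0, βω(u)=-2·1; sum ≡ 1  ⇒  -1.
(a,b)_17: α=0, u≡7; β=3, v≡2 (mod 17); (7|17)=-1, (2|17)=+1; sign (−1)^0·-1^3·+1^0 = -1.
(a,b)_7: α=2, u≡1; β=0, v≡2 (mod 7); (1|7)=+1, (2|7)=+1; sign (−1)^0·+1^0·+1^2 = +1.
Ram(22, -17) = {2, 17}; no ℚ_2-point on the conic.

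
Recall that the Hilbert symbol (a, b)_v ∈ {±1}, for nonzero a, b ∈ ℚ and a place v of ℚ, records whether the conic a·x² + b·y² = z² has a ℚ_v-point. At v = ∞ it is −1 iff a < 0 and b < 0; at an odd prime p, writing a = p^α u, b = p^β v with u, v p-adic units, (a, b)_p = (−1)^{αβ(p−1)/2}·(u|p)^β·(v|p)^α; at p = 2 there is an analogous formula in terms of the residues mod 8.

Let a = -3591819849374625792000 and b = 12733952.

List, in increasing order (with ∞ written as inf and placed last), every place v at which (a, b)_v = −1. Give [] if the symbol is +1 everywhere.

[2, 3, 5, 7, 11, 19]

Mod squares: a ≡ -39270, b ≡ 49742. Check v ∈ {∞, 2, 3, 5, 7, 11, 17, 19}.
v=2: v_2(a)=15, v_2(b)=9; units ≡ 5, 7 (mod 8); ε·ε+αω+βω = 0·1+15·0+9·1 ≡ 1  ⇒  (a,b)_2 = -1.
v=∞: -39270 < 0 and 49742 > 0  ⇒  (a,b)_∞ = +1.
v=7: a=7^3·(≡1), b=7^1·(≡4) mod 7; (1|7)=+1, (4|7)=+1; (−1)^{3·1·3}·(+1)^1·(+1)^3 = -1.
v=11: a=11^3·(≡1), b=11^1·(≡3) mod 11; (1|11)=+1, (3|11)=+1; (−1)^{3·1·5}·(+1)^1·(+1)^3 = -1.
v=17: a=17^3·(≡16), b=17^1·(≡2) mod 17; (16|17)=+1, (2|17)=+1; (−1)^{3·1·8}·(+1)^1·(+1)^3 = +1.
v=19: a=19^4·(≡14), b=19^1·(≡2) mod 19; (14|19)=-1, (2|19)=-1; (−1)^{4·1·9}·(-1)^1·(-1)^4 = -1.
v=3: a=3^1·(≡2), b=3^0·(≡2) mod 3; (2|3)=-1, (2|3)=-1; (−1)^{1·0·1}·(-1)^0·(-1)^1 = -1.
v=5: a=5^3·(≡4), b=5^0·(≡2) mod 5; (4|5)=+1, (2|5)=-1; (−1)^{3·0·2}·(+1)^0·(-1)^3 = -1.
(-39270, 49742 / ℚ) ramifies at {2, 3, 5, 7, 11, 19}: a division algebra.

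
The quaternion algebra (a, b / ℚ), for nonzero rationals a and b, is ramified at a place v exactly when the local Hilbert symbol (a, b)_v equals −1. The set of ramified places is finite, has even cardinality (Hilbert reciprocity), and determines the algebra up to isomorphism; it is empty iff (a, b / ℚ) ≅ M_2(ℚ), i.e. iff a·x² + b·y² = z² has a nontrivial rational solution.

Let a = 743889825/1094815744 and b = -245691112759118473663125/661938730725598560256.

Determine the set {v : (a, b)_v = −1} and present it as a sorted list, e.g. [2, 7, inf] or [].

Mod squares: a ≡ 17, b ≡ -9061. Check v ∈ {∞, 2, 3, 5, 7, 11, 13, 17, 41, 47}.
v=3: a=3^6·(≡2), b=3^12·(≡2) mod 3; (2|3)=-1, (2|3)=-1; (−1)^{6·12·1}·(-1)^12·(-1)^6 = +1.
v=2: v_2(a)=-12, v_2(b)=-22; units ≡ 1, 3 (mod 8); ε·ε+αω+βω = 0·1+-12·1+-22·0 ≡ 0  ⇒  (a,b)_2 = +1.
v=41: a=41^0·(≡11), b=41^1·(≡33) mod 41; (11|41)=-1, (33|41)=+1; (−1)^{0·1·20}·(-1)^1·(+1)^0 = -1.
v=7: a=7^4·(≡5), b=7^10·(≡2) mod 7; (5|7)=-1, (2|7)=+1; (−1)^{4·10·3}·(-1)^10·(+1)^4 = +1.
v=∞: 17 > 0 and -9061 < 0  ⇒  (a,b)_∞ = +1.
v=17: a=17^1·(≡2), b=17^3·(≡12) mod 17; (2|17)=+1, (12|17)=-1; (−1)^{1·3·8}·(+1)^3·(-1)^1 = -1.
v=47: a=47^-2·(≡4), b=47^-6·(≡11) mod 47; (4|47)=+1, (11|47)=-1; (−1)^{-2·-6·23}·(+1)^-6·(-1)^-2 = +1.
v=13: a=13^0·(≡9), b=13^1·(≡11) mod 13; (9|13)=+1, (11|13)=-1; (−1)^{0·1·6}·(+1)^1·(-1)^0 = +1.
v=5: a=5^2·(≡2), b=5^4·(≡4) mod 5; (2|5)=-1, (4|5)=+1; (−1)^{2·4·2}·(-1)^4·(+1)^2 = +1.
v=11: a=11^-2·(≡10), b=11^-4·(≡3) mod 11; (10|11)=-1, (3|11)=+1; (−1)^{-2·-4·5}·(-1)^-4·(+1)^-2 = +1.
(17, -9061 / ℚ) ramifies at {17, 41}: a division algebra.

[17, 41]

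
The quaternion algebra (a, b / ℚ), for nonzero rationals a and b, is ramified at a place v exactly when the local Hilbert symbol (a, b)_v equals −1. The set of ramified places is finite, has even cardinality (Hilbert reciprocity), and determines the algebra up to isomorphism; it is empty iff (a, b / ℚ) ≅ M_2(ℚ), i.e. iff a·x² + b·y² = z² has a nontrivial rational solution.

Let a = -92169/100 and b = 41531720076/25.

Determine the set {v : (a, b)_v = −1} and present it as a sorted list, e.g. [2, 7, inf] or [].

[2, 11]

(a, b) ≡ (-209, 11) mod (ℚ^×)²; places V = {2, 3, 5, 7, 11, 19, ∞}.
(a,b)_5: α=-2, u≡4; β=-2, v≡1 (mod 5); (4|5)=+1, (1|5)=+1; sign (−1)^0·+1^-2·+1^-2 = +1.
(a,b)_19: α=1, u≡14; β=2, v≡4 (mod 19); (14|19)=-1, (4|19)=+1; sign (−1)^0·-1^2·+1^1 = +1.
(a,b)_11: α=1, u≡3; β=3, v≡5 (mod 11); (3|11)=+1, (5|11)=+1; sign (−1)^1·+1^3·+1^1 = -1.
(a,b)_∞: sgn(-209)=−, sgn(11)=+, so +1.
(a,b)_3: α=2, u≡1; β=2, v≡2 (mod 3); (1|3)=+1, (2|3)=-1; sign (−1)^0·+1^2·-1^2 = +1.
(a,b)_7: α=2, u≡1; β=4, v≡1 (mod 7); (1|7)=+1, (1|7)=+1; sign (−1)^0·+1^4·+1^2 = +1.
(a,b)_2: α=-2, β=2; u≡7, v≡3 (mod 8); ε(u)ε(v)=1·1, αω(v)=-2·1, βω(u)=2·0; sum ≡ 1  ⇒  -1.
Ram(-209, 11) = {2, 11}; no ℚ_2-point on the conic.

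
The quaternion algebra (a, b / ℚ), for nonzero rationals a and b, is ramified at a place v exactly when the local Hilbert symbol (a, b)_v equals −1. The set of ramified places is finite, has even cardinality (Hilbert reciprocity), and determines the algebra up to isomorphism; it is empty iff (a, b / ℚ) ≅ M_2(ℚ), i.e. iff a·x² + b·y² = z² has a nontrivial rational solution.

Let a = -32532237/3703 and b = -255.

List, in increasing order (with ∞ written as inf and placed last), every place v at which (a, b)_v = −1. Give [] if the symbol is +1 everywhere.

(a, b) ≡ (-70091, -255) mod (ℚ^×)²; places V = {2, 3, 5, 7, 17, 19, 23, 31, ∞}.
(a,b)_23: α=-2, u≡3; β=0, v≡21 (mod 23); (3|23)=+1, (21|23)=-1; sign (−1)^0·+1^0·-1^-2 = +1.
(a,b)_∞: sgn(-70091)=−, sgn(-255)=−, so -1.
(a,b)_17: α=1, u≡13; β=1, v≡2 (mod 17); (13|17)=+1, (2|17)=+1; sign (−1)^0·+1^1·+1^1 = +1.
(a,b)_3: α=2, u≡1; β=1, v≡2 (mod 3); (1|3)=+1, (2|3)=-1; sign (−1)^0·+1^1·-1^2 = +1.
(a,b)_7: α=-1, u≡1; β=0, v≡4 (mod 7); (1|7)=+1, (4|7)=+1; sign (−1)^0·+1^0·+1^-1 = +1.
(a,b)_5: α=0, u≡1; β=1, v≡4 (mod 5); (1|5)=+1, (4|5)=+1; sign (−1)^0·+1^1·+1^0 = +1.
(a,b)_19: α=3, u≡6; β=0, v≡11 (mod 19); (6|19)=+1, (11|19)=+1; sign (−1)^0·+1^0·+1^3 = +1.
(a,b)_31: α=1, u≡10; β=0, v≡24 (mod 31); (10|31)=+1, (24|31)=-1; sign (−1)^0·+1^0·-1^1 = -1.
(a,b)_2: α=0, β=0; u≡5, v≡1 (mod 8); ε(u)ε(v)=0·0, αω(v)=0·0, βω(u)=0·1; sum ≡ 0  ⇒  +1.
(-70091, -255 / ℚ) ramifies at {31, ∞}: a division algebra.

[31, inf]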